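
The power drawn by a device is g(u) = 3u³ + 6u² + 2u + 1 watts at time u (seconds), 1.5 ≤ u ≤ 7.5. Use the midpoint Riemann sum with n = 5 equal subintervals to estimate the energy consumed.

Δu = (7.5 − 1.5)/5 = 1.2.
Midpoints: 2.1, 3.3, 4.5, 5.7, 6.9.
g(2.1) = 59.443, g(3.3) = 180.751, g(4.5) = 404.875, g(5.7) = 762.919, g(6.9) = 1285.987.
Sum = Δu · [g(2.1) + g(3.3) + g(4.5) + g(5.7) + g(6.9)].
Sum = 3232.77.

3232.77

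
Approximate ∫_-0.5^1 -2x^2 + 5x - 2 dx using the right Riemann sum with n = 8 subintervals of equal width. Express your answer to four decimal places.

-1.3301

Δx = (1 − (-0.5))/8 = 0.1875.
Right endpoints: -0.3125, -0.125, 0.0625, 0.25, 0.4375, 0.625, 0.8125, 1.
f(-0.3125) = -3.7578125, f(-0.125) = -2.65625, f(0.0625) = -1.6953125, f(0.25) = -0.875, f(0.4375) = -0.1953125, f(0.625) = 0.34375, f(0.8125) = 0.7421875, f(1) = 1.
Sum = Δx · [f(-0.3125) + f(-0.125) + f(0.0625) + ...].
Sum ≈ -1.3301.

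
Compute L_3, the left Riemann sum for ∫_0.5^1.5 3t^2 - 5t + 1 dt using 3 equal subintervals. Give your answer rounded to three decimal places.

-0.861

Δt = (1.5 − 0.5)/3 = 1/3.
Left endpoints: 0.5, 5/6, 7/6.
f(0.5) = -0.75, f(5/6) = -13/12, f(7/6) = -0.75.
Sum = Δt · [f(0.5) + f(5/6) + f(7/6)].
Sum ≈ -0.861.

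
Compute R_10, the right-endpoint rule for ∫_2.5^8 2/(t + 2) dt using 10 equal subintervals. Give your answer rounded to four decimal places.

1.5318

Δt = (8 − 2.5)/10 = 0.55.
Right endpoints: 3.05, 3.6, 4.15, 4.7, 5.25, 5.8, 6.35, 6.9, 7.45, 8.
f(3.05) = 40/101, f(3.6) = 5/14, f(4.15) = 40/123, f(4.7) = 20/67, f(5.25) = 8/29, f(5.8) = 10/39, f(6.35) = 40/167, f(6.9) = 20/89, f(7.45) = 40/189, f(8) = 0.2.
Sum = Δt · [f(3.05) + f(3.6) + f(4.15) + ...].
Sum ≈ 1.5318.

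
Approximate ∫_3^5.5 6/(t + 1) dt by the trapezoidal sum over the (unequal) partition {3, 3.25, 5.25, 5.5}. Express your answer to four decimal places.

Subinterval widths: 0.25, 2, 0.25.
f(3) = 1.5, f(3.25) = 24/17, f(5.25) = 0.96, f(5.5) = 12/13.
On each subinterval the trapezoid contributes (Δt_i/2)·[f(t_{i-1}) + f(t_i)].
Sum ≈ 2.9711.

2.9711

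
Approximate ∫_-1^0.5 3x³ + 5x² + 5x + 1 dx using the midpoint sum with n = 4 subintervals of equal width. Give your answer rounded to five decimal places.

0.74854

Δx = (0.5 − (-1))/4 = 0.375.
Midpoints: -0.8125, -0.4375, -0.0625, 0.3125.
f(-0.8125) = -5615/4096, f(-0.4375) = -1973/4096, f(-0.0625) = 2893/4096, f(0.3125) = 12871/4096.
Sum = Δx · [f(-0.8125) + f(-0.4375) + f(-0.0625) + f(0.3125)].
Sum ≈ 0.74854.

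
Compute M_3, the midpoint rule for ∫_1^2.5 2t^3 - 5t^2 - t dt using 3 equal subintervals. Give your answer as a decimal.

Δt = (2.5 − 1)/3 = 0.5.
Midpoints: 1.25, 1.75, 2.25.
f(1.25) = -5.15625, f(1.75) = -6.34375, f(2.25) = -4.78125.
Sum = Δt · [f(1.25) + f(1.75) + f(2.25)].
Sum = -8.140625.

-8.140625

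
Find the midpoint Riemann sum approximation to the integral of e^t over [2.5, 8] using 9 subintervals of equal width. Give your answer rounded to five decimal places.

Δt = (8 − 2.5)/9 = 11/18.
Midpoints: 101/36, 41/12, 145/36, 167/36, 5.25, 211/36, 233/36, 85/12, 277/36.
f(101/36) ≈ 16.53626, f(41/12) ≈ 30.46769, f(145/36) ≈ 56.13603, f(167/36) ≈ 103.42936, f(5.25) ≈ 190.56627, f(211/36) ≈ 351.11405, f(233/36) ≈ 646.91973, f(85/12) ≈ 1191.93502, f(277/36) ≈ 2196.11341.
Sum = Δt · [f(101/36) + f(41/12) + f(145/36) + ...].
Sum ≈ 2923.07755.

2923.07755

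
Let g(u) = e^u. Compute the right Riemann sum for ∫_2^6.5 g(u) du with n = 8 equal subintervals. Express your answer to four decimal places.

Δu = (6.5 − 2)/8 = 0.5625.
Right endpoints: 2.5625, 3.125, 3.6875, 4.25, 4.8125, 5.375, 5.9375, 6.5.
g(2.5625) ≈ 12.9682, g(3.125) ≈ 22.7599, g(3.6875) ≈ 39.9449, g(4.25) ≈ 70.1054, g(4.8125) ≈ 123.0388, g(5.375) ≈ 215.9399, g(5.9375) ≈ 378.9863, g(6.5) ≈ 665.1416.
Sum = Δu · [g(2.5625) + g(3.125) + g(3.6875) + ...].
Sum ≈ 859.9978.

859.9978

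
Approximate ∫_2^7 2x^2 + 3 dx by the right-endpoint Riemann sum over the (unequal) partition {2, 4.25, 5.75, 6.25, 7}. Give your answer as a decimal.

Subinterval widths: 2.25, 1.5, 0.5, 0.75.
Right endpoints: 4.25, 5.75, 6.25, 7.
f(4.25) = 39.125, f(5.75) = 69.125, f(6.25) = 81.125, f(7) = 101.
Sum = Σ Δx_i · f(x_i).
Sum = 308.03125.

308.03125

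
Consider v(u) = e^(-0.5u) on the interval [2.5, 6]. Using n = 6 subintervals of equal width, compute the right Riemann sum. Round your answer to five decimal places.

0.40774

Δu = (6 − 2.5)/6 = 7/12.
Right endpoints: 37/12, 11/3, 4.25, 29/6, 65/12, 6.
v(37/12) ≈ 0.21402, v(11/3) ≈ 0.15988, v(4.25) ≈ 0.11943, v(29/6) ≈ 0.08922, v(65/12) ≈ 0.06665, v(6) ≈ 0.04979.
Sum = Δu · [v(37/12) + v(11/3) + v(4.25) + ...].
Sum ≈ 0.40774.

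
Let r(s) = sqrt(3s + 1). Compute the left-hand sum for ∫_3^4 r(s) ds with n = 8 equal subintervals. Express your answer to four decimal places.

3.3610

Δs = (4 − 3)/8 = 0.125.
Left endpoints: 3, 3.125, 3.25, 3.375, 3.5, 3.625, 3.75, 3.875.
r(3) ≈ 3.1623, r(3.125) ≈ 3.2210, r(3.25) ≈ 3.2787, r(3.375) ≈ 3.3354, r(3.5) ≈ 3.3912, r(3.625) ≈ 3.4460, r(3.75) ≈ 3.5000, r(3.875) ≈ 3.5532.
Sum = Δs · [r(3) + r(3.125) + r(3.25) + ...].
Sum ≈ 3.3610.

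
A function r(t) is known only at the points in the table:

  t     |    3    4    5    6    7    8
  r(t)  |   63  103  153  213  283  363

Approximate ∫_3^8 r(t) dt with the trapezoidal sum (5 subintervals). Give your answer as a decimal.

965

Δt = 1.
T_5 = (1/2)·[63 + 2·103 + 2·153 + 2·213 + 2·283 + 363] = 965.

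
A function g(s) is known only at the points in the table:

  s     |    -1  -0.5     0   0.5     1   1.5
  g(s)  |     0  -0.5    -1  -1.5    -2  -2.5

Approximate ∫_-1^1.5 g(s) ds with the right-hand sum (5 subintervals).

-3.75

Δs = 0.5.
Sum = 0.5·[(-0.5) + (-1) + (-1.5) + (-2) + (-2.5)] = -3.75.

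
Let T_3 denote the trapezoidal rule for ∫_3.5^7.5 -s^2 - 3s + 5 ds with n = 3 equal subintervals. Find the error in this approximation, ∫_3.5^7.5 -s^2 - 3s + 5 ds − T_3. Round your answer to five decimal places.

1.18519

Exact integral: ∫_3.5^7.5 f(s) ds ≈ -172.3333333.
T_3 ≈ -173.5185185.
Error ≈ -172.3333333 − (-173.5185185) ≈ 1.18519.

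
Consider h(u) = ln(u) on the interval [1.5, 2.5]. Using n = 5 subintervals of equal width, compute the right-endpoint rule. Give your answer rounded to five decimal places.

Δu = (2.5 − 1.5)/5 = 0.2.
Right endpoints: 1.7, 1.9, 2.1, 2.3, 2.5.
h(1.7) ≈ 0.53063, h(1.9) ≈ 0.64185, h(2.1) ≈ 0.74194, h(2.3) ≈ 0.83291, h(2.5) ≈ 0.91629.
Sum = Δu · [h(1.7) + h(1.9) + h(2.1) + h(2.3) + h(2.5)].
Sum ≈ 0.73272.

0.73272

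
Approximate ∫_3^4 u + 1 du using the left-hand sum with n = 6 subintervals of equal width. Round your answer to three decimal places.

4.417

Δu = (4 − 3)/6 = 1/6.
Left endpoints: 3, 19/6, 10/3, 3.5, 11/3, 23/6.
f(3) = 4, f(19/6) = 25/6, f(10/3) = 13/3, f(3.5) = 4.5, f(11/3) = 14/3, f(23/6) = 29/6.
Sum = Δu · [f(3) + f(19/6) + f(10/3) + ...].
Sum ≈ 4.417.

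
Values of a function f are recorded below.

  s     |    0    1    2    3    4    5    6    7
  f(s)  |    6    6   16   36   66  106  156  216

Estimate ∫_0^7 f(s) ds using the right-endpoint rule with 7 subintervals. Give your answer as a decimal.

Δs = 1.
Sum = 1·[6 + 16 + 36 + 66 + 106 + 156 + 216] = 602.

602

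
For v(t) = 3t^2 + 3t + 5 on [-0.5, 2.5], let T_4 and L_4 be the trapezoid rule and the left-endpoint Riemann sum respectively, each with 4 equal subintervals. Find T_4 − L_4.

T_4 = 40.59375.
L_4 = 30.46875.
T_4 − L_4 = 10.125.

10.125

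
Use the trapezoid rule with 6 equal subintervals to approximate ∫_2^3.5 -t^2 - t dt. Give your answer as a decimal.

-15.765625

Δt = (3.5 − 2)/6 = 0.25.
f(2) = -6, f(2.25) = -7.3125, f(2.5) = -8.75, f(2.75) = -10.3125, f(3) = -12, f(3.25) = -13.8125, f(3.5) = -15.75.
T_6 = (Δt/2)·[f(t_0) + 2f(t_1) + ... + 2f(t_{5}) + f(t_6)].
Sum = -15.765625.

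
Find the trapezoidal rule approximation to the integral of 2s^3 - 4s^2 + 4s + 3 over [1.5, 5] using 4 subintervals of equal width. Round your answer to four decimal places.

Δs = (5 − 1.5)/4 = 0.875.
f(1.5) = 6.75, f(2.375) = 16.73046875, f(3.25) = 42.40625, f(4.125) = 91.81640625, f(5) = 173.
T_4 = (Δs/2)·[f(s_0) + 2f(s_1) + 2f(s_2) + 2f(s_3) + f(s_4)].
Sum ≈ 210.7246.

210.7246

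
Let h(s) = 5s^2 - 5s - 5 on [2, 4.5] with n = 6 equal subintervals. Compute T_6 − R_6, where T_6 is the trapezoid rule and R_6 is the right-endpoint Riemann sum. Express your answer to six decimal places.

T_6 ≈ 85.77835648.
R_6 ≈ 100.10127315.
T_6 − R_6 ≈ -14.322917.

-14.322917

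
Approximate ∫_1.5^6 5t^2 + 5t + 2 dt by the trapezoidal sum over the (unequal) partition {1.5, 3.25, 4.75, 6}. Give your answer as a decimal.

456.65625

Subinterval widths: 1.75, 1.5, 1.25.
f(1.5) = 20.75, f(3.25) = 71.0625, f(4.75) = 138.5625, f(6) = 212.
On each subinterval the trapezoid contributes (Δt_i/2)·[f(t_{i-1}) + f(t_i)].
Sum = 456.65625.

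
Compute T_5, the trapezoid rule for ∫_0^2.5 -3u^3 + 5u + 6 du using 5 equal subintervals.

Δu = (2.5 − 0)/5 = 0.5.
f(0) = 6, f(0.5) = 8.125, f(1) = 8, f(1.5) = 3.375, f(2) = -8, f(2.5) = -28.375.
T_5 = (Δu/2)·[f(u_0) + 2f(u_1) + ... + 2f(u_{4}) + f(u_5)].
Sum = 0.15625.

0.15625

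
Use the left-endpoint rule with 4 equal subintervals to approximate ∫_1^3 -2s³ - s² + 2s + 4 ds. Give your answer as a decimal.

-19.75

Δs = (3 − 1)/4 = 0.5.
Left endpoints: 1, 1.5, 2, 2.5.
f(1) = 3, f(1.5) = -2, f(2) = -12, f(2.5) = -28.5.
Sum = Δs · [f(1) + f(1.5) + f(2) + f(2.5)].
Sum = -19.75.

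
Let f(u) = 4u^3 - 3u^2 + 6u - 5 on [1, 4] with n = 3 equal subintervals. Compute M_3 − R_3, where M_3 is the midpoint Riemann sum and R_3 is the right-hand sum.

M_3 = 215.25.
R_3 = 348.
M_3 − R_3 = -132.75.

-132.75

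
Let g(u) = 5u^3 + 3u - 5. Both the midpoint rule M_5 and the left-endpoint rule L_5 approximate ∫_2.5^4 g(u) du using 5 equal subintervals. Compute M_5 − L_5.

35.3109375

M_5 = 277.7484375.
L_5 = 242.4375.
M_5 − L_5 = 35.3109375.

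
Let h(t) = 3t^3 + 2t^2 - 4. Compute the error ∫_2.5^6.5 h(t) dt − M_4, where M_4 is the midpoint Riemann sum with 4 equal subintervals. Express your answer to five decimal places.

Exact integral: ∫_2.5^6.5 h(t) dt ≈ 1466.1666667.
M_4 = 1452.
Error ≈ 1466.1666667 − 1452 ≈ 14.16667.

14.16667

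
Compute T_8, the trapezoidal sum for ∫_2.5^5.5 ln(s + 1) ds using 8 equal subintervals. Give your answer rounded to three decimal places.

Δs = (5.5 − 2.5)/8 = 0.375.
f(2.5) ≈ 1.253, f(2.875) ≈ 1.355, f(3.25) ≈ 1.447, f(3.625) ≈ 1.531, f(4) ≈ 1.609, f(4.375) ≈ 1.682, f(4.75) ≈ 1.749, f(5.125) ≈ 1.812, f(5.5) ≈ 1.872.
T_8 = (Δs/2)·[f(s_0) + 2f(s_1) + ... + 2f(s_{7}) + f(s_8)].
Sum ≈ 4.780.

4.780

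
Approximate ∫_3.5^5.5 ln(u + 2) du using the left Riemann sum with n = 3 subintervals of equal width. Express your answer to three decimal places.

3.630

Δu = (5.5 − 3.5)/3 = 2/3.
Left endpoints: 3.5, 25/6, 29/6.
f(3.5) ≈ 1.705, f(25/6) ≈ 1.819, f(29/6) ≈ 1.922.
Sum = Δu · [f(3.5) + f(25/6) + f(29/6)].
Sum ≈ 3.630.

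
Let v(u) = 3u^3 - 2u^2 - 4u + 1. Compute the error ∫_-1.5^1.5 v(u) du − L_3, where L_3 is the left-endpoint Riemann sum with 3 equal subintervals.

5.125

Exact integral: ∫_-1.5^1.5 v(u) du = -1.5.
L_3 = -6.625.
Error = -1.5 − (-6.625) = 5.125.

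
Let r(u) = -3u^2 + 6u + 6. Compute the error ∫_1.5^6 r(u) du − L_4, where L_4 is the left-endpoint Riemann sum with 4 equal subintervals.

Exact integral: ∫_1.5^6 r(u) du = -84.375.
L_4 = -45.45703125.
Error = -84.375 − (-45.45703125) = -38.91796875.

-38.91796875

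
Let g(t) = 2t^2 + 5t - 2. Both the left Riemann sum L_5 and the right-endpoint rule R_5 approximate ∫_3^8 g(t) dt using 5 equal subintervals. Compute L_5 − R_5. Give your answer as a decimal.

-135

L_5 = 385.
R_5 = 520.
L_5 − R_5 = -135.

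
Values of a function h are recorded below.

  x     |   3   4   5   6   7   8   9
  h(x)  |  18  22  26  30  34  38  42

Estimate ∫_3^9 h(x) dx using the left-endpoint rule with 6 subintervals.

168

Δx = 1.
Sum = 1·[18 + 22 + 26 + 30 + 34 + 38] = 168.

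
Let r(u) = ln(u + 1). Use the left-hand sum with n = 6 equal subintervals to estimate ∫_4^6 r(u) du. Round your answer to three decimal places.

3.518

Δu = (6 − 4)/6 = 1/3.
Left endpoints: 4, 13/3, 14/3, 5, 16/3, 17/3.
r(4) ≈ 1.609, r(13/3) ≈ 1.674, r(14/3) ≈ 1.735, r(5) ≈ 1.792, r(16/3) ≈ 1.846, r(17/3) ≈ 1.897.
Sum = Δu · [r(4) + r(13/3) + r(14/3) + ...].
Sum ≈ 3.518.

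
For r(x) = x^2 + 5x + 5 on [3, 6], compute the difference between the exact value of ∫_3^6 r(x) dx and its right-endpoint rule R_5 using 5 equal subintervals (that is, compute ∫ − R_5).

-12.78

Exact integral: ∫_3^6 r(x) dx = 145.5.
R_5 = 158.28.
Error = 145.5 − 158.28 = -12.78.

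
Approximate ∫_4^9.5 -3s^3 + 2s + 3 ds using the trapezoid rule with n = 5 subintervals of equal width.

-5893.42875

Δs = (9.5 − 4)/5 = 1.1.
f(4) = -181, f(5.1) = -384.753, f(6.2) = -699.584, f(7.3) = -1149.451, f(8.4) = -1758.312, f(9.5) = -2550.125.
T_5 = (Δs/2)·[f(s_0) + 2f(s_1) + ... + 2f(s_{4}) + f(s_5)].
Sum = -5893.42875.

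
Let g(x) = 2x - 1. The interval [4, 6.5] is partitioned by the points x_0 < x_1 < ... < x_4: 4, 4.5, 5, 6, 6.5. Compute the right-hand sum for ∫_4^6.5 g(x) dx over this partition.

Subinterval widths: 0.5, 0.5, 1, 0.5.
Right endpoints: 4.5, 5, 6, 6.5.
g(4.5) = 8, g(5) = 9, g(6) = 11, g(6.5) = 12.
Sum = Σ Δx_i · g(x_i).
Sum = 25.5.

25.5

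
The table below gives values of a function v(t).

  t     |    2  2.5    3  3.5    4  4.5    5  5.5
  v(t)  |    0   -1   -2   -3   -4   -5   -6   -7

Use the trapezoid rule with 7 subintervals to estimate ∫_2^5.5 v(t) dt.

-12.25

Δt = 0.5.
T_7 = (0.5/2)·[0 + 2·(-1) + 2·(-2) + 2·(-3) + 2·(-4) + 2·(-5) + 2·(-6) + (-7)] = -12.25.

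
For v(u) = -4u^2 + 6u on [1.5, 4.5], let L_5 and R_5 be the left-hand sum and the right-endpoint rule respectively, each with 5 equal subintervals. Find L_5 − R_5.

L_5 = -47.52.
R_5 = -79.92.
L_5 − R_5 = 32.4.

32.4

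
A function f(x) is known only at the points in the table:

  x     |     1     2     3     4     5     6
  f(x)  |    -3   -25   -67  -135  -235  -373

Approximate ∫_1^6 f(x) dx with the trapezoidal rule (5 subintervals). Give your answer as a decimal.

-650

Δx = 1.
T_5 = (1/2)·[(-3) + 2·(-25) + 2·(-67) + 2·(-135) + 2·(-235) + (-373)] = -650.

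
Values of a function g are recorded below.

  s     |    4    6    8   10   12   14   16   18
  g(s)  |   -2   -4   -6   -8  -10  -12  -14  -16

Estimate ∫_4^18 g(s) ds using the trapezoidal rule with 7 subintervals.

-126

Δs = 2.
T_7 = (2/2)·[(-2) + 2·(-4) + 2·(-6) + 2·(-8) + 2·(-10) + 2·(-12) + 2·(-14) + (-16)] = -126.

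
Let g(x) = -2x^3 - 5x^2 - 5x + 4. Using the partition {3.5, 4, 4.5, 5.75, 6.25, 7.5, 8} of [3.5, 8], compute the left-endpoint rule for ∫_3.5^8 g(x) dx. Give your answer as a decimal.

-2322.6953125

Subinterval widths: 0.5, 0.5, 1.25, 0.5, 1.25, 0.5.
Left endpoints: 3.5, 4, 4.5, 5.75, 6.25, 7.5.
g(3.5) = -160.5, g(4) = -224, g(4.5) = -302, g(5.75) = -570.28125, g(6.25) = -710.84375, g(7.5) = -1158.5.
Sum = Σ Δx_i · g(x_i).
Sum = -2322.6953125.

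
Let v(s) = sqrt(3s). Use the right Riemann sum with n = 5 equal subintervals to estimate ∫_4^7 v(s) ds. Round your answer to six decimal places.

Δs = (7 − 4)/5 = 0.6.
Right endpoints: 4.6, 5.2, 5.8, 6.4, 7.
v(4.6) ≈ 3.714835, v(5.2) ≈ 3.949684, v(5.8) ≈ 4.171331, v(6.4) ≈ 4.381780, v(7) ≈ 4.582576.
Sum = Δs · [v(4.6) + v(5.2) + v(5.8) + v(6.4) + v(7)].
Sum ≈ 12.480123.

12.480123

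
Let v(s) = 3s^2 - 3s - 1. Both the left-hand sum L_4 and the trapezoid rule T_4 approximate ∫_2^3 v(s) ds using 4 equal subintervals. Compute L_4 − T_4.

L_4 = 9.03125.
T_4 = 10.53125.
L_4 − T_4 = -1.5.

-1.5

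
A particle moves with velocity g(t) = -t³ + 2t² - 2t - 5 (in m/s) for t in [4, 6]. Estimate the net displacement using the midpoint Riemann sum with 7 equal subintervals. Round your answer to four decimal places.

Δt = (6 − 4)/7 = 2/7.
Midpoints: 29/7, 31/7, 33/7, 5, 37/7, 39/7, 41/7.
g(29/7) = -17172/343, g(31/7) = -21090/343, g(33/7) = -25640/343, g(5) = -90, g(37/7) = -36828/343, g(39/7) = -43562/343, g(41/7) = -51120/343.
Sum = Δt · [g(29/7) + g(31/7) + g(33/7) + ...].
Sum ≈ -188.4898.

-188.4898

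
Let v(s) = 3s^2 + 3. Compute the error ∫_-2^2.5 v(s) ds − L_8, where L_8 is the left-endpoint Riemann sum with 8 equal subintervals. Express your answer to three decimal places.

Exact integral: ∫_-2^2.5 v(s) ds = 37.125.
L_8 ≈ 35.93848.
Error ≈ 37.125 − 35.93848 ≈ 1.187.

1.187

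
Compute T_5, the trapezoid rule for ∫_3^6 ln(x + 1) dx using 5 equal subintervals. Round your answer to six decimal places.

Δx = (6 − 3)/5 = 0.6.
f(3) ≈ 1.386294, f(3.6) ≈ 1.526056, f(4.2) ≈ 1.648659, f(4.8) ≈ 1.757858, f(5.4) ≈ 1.856298, f(6) ≈ 1.945910.
T_5 = (Δx/2)·[f(x_0) + 2f(x_1) + ... + 2f(x_{4}) + f(x_5)].
Sum ≈ 5.072984.

5.072984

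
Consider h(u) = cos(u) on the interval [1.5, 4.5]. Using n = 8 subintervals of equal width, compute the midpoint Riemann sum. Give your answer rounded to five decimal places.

Δu = (4.5 − 1.5)/8 = 0.375.
Midpoints: 1.6875, 2.0625, 2.4375, 2.8125, 3.1875, 3.5625, 3.9375, 4.3125.
h(1.6875) ≈ -0.11644, h(2.0625) ≈ -0.47213, h(2.4375) ≈ -0.76220, h(2.8125) ≈ -0.94634, h(3.1875) ≈ -0.99895, h(3.5625) ≈ -0.91272, h(3.9375) ≈ -0.69964, h(4.3125) ≈ -0.38932.
Sum = Δu · [h(1.6875) + h(2.0625) + h(2.4375) + ...].
Sum ≈ -1.98665.

-1.98665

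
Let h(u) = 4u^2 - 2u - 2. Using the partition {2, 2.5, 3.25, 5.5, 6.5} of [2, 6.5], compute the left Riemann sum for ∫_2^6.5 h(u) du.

Subinterval widths: 0.5, 0.75, 2.25, 1.
Left endpoints: 2, 2.5, 3.25, 5.5.
h(2) = 10, h(2.5) = 18, h(3.25) = 33.75, h(5.5) = 108.
Sum = Σ Δu_i · h(u_i).
Sum = 202.4375.

202.4375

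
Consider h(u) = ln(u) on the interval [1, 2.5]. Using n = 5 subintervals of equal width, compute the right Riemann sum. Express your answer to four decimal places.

Δu = (2.5 − 1)/5 = 0.3.
Right endpoints: 1.3, 1.6, 1.9, 2.2, 2.5.
h(1.3) ≈ 0.2624, h(1.6) ≈ 0.4700, h(1.9) ≈ 0.6419, h(2.2) ≈ 0.7885, h(2.5) ≈ 0.9163.
Sum = Δu · [h(1.3) + h(1.6) + h(1.9) + h(2.2) + h(2.5)].
Sum ≈ 0.9237.

0.9237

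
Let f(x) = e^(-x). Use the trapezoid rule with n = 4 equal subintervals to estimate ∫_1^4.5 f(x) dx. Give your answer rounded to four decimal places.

0.3792

Δx = (4.5 − 1)/4 = 0.875.
f(1) ≈ 0.3679, f(1.875) ≈ 0.1534, f(2.75) ≈ 0.0639, f(3.625) ≈ 0.0266, f(4.5) ≈ 0.0111.
T_4 = (Δx/2)·[f(x_0) + 2f(x_1) + 2f(x_2) + 2f(x_3) + f(x_4)].
Sum ≈ 0.3792.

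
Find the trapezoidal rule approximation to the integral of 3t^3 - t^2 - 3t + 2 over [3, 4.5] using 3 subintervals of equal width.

Δt = (4.5 − 3)/3 = 0.5.
f(3) = 65, f(3.5) = 107.875, f(4) = 166, f(4.5) = 241.625.
T_3 = (Δt/2)·[f(t_0) + 2f(t_1) + 2f(t_2) + f(t_3)].
Sum = 213.59375.

213.59375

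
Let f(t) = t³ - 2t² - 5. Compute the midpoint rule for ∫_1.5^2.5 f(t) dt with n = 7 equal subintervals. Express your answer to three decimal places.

-4.673

Δt = (2.5 − 1.5)/7 = 1/7.
Midpoints: 11/7, 12/7, 13/7, 2, 15/7, 16/7, 17/7.
f(11/7) = -2078/343, f(12/7) = -2003/343, f(13/7) = -1884/343, f(2) = -5, f(15/7) = -1490/343, f(16/7) = -1203/343, f(17/7) = -848/343.
Sum = Δt · [f(11/7) + f(12/7) + f(13/7) + ...].
Sum ≈ -4.673.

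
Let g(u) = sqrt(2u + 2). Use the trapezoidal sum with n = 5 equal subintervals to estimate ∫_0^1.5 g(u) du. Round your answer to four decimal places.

2.7820

Δu = (1.5 − 0)/5 = 0.3.
g(0) ≈ 1.4142, g(0.3) ≈ 1.6125, g(0.6) ≈ 1.7889, g(0.9) ≈ 1.9494, g(1.2) ≈ 2.0976, g(1.5) ≈ 2.2361.
T_5 = (Δu/2)·[g(u_0) + 2g(u_1) + ... + 2g(u_{4}) + g(u_5)].
Sum ≈ 2.7820.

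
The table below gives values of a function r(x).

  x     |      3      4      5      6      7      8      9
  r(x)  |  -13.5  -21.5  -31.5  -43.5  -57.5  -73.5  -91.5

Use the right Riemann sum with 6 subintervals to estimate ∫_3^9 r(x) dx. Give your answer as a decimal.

-319

Δx = 1.
Sum = 1·[(-21.5) + (-31.5) + (-43.5) + (-57.5) + (-73.5) + (-91.5)] = -319.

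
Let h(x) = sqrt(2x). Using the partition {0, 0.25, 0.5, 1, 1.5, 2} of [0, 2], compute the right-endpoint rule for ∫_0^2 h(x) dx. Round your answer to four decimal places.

2.9999

Subinterval widths: 0.25, 0.25, 0.5, 0.5, 0.5.
Right endpoints: 0.25, 0.5, 1, 1.5, 2.
h(0.25) ≈ 0.7071, h(0.5) ≈ 1.0000, h(1) ≈ 1.4142, h(1.5) ≈ 1.7321, h(2) ≈ 2.0000.
Sum = Σ Δx_i · h(x_i).
Sum ≈ 2.9999.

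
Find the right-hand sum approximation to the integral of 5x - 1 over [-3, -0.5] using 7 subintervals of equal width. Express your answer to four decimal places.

Δx = (-0.5 − (-3))/7 = 5/14.
Right endpoints: -37/14, -16/7, -27/14, -11/7, -17/14, -6/7, -0.5.
f(-37/14) = -199/14, f(-16/7) = -87/7, f(-27/14) = -149/14, f(-11/7) = -62/7, f(-17/14) = -99/14, f(-6/7) = -37/7, f(-0.5) = -3.5.
Sum = Δx · [f(-37/14) + f(-16/7) + f(-27/14) + ...].
Sum ≈ -22.1429.

-22.1429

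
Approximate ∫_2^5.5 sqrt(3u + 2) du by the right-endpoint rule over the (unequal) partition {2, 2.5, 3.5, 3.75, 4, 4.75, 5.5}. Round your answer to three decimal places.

13.171

Subinterval widths: 0.5, 1, 0.25, 0.25, 0.75, 0.75.
Right endpoints: 2.5, 3.5, 3.75, 4, 4.75, 5.5.
f(2.5) ≈ 3.082, f(3.5) ≈ 3.536, f(3.75) ≈ 3.640, f(4) ≈ 3.742, f(4.75) ≈ 4.031, f(5.5) ≈ 4.301.
Sum = Σ Δu_i · f(u_i).
Sum ≈ 13.171.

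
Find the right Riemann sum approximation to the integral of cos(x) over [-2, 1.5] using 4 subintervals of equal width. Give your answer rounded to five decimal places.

1.99657

Δx = (1.5 − (-2))/4 = 0.875.
Right endpoints: -1.125, -0.25, 0.625, 1.5.
f(-1.125) ≈ 0.43118, f(-0.25) ≈ 0.96891, f(0.625) ≈ 0.81096, f(1.5) ≈ 0.07074.
Sum = Δx · [f(-1.125) + f(-0.25) + f(0.625) + f(1.5)].
Sum ≈ 1.99657.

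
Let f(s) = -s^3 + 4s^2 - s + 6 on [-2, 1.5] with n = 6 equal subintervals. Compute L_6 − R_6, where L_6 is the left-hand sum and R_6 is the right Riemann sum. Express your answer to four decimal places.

12.7604

L_6 ≈ 47.099103.
R_6 ≈ 34.338686.
L_6 − R_6 ≈ 12.7604.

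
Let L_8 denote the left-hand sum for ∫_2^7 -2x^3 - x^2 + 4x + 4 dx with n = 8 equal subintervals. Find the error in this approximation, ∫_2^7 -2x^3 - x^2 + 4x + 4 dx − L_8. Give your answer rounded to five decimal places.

-208.07292

Exact integral: ∫_2^7 f(x) dx ≈ -1194.1666667.
L_8 = -986.09375.
Error ≈ -1194.1666667 − (-986.09375) ≈ -208.07292.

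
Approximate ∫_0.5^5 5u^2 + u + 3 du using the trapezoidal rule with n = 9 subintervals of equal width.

234.9375

Δu = (5 − 0.5)/9 = 0.5.
f(0.5) = 4.75, f(1) = 9, f(1.5) = 15.75, f(2) = 25, f(2.5) = 36.75, f(3) = 51, f(3.5) = 67.75, f(4) = 87, f(4.5) = 108.75, f(5) = 133.
T_9 = (Δu/2)·[f(u_0) + 2f(u_1) + ... + 2f(u_{8}) + f(u_9)].
Sum = 234.9375.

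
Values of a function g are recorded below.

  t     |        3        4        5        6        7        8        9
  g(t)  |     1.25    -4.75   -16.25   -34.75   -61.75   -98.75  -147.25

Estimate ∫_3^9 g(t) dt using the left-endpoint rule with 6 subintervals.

-215

Δt = 1.
Sum = 1·[1.25 + (-4.75) + (-16.25) + (-34.75) + (-61.75) + (-98.75)] = -215.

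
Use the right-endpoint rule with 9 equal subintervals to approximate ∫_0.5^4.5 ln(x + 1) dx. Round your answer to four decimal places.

5.0487

Δx = (4.5 − 0.5)/9 = 4/9.
Right endpoints: 17/18, 25/18, 11/6, 41/18, 49/18, 19/6, 65/18, 73/18, 4.5.
f(17/18) ≈ 0.6650, f(25/18) ≈ 0.8708, f(11/6) ≈ 1.0415, f(41/18) ≈ 1.1872, f(49/18) ≈ 1.3143, f(19/6) ≈ 1.4271, f(65/18) ≈ 1.5285, f(73/18) ≈ 1.6205, f(4.5) ≈ 1.7047.
Sum = Δx · [f(17/18) + f(25/18) + f(11/6) + ...].
Sum ≈ 5.0487.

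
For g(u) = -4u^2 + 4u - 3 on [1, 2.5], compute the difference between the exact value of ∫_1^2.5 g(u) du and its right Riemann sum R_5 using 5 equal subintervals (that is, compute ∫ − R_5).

Exact integral: ∫_1^2.5 g(u) du = -13.5.
R_5 = -15.84.
Error = -13.5 − (-15.84) = 2.34.

2.34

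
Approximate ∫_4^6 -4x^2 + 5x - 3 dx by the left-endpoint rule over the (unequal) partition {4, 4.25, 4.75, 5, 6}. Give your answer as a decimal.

Subinterval widths: 0.25, 0.5, 0.25, 1.
Left endpoints: 4, 4.25, 4.75, 5.
f(4) = -47, f(4.25) = -54, f(4.75) = -69.5, f(5) = -78.
Sum = Σ Δx_i · f(x_i).
Sum = -134.125.

-134.125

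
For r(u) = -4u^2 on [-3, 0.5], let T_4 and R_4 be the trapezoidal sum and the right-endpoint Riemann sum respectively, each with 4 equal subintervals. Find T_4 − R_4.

T_4 = -37.953125.
R_4 = -22.640625.
T_4 − R_4 = -15.3125.

-15.3125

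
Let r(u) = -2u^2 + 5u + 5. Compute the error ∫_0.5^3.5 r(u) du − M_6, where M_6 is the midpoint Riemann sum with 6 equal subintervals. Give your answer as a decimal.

Exact integral: ∫_0.5^3.5 r(u) du = 16.5.
M_6 = 16.625.
Error = 16.5 − 16.625 = -0.125.

-0.125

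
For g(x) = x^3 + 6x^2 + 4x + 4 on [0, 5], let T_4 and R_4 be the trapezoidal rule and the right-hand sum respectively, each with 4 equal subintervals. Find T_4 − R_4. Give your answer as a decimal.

-184.375

T_4 = 493.828125.
R_4 = 678.203125.
T_4 − R_4 = -184.375.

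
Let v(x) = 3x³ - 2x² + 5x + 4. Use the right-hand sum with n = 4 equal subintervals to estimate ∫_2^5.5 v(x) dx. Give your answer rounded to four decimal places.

Δx = (5.5 − 2)/4 = 0.875.
Right endpoints: 2.875, 3.75, 4.625, 5.5.
v(2.875) = 37445/512, v(3.75) = 152.828125, v(4.625) = 143943/512, v(5.5) = 470.125.
Sum = Δx · [v(2.875) + v(3.75) + v(4.625) + v(5.5)].
Sum ≈ 855.0732.

855.0732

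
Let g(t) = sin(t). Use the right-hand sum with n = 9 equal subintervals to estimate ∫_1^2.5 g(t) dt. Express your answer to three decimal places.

Δt = (2.5 − 1)/9 = 1/6.
Right endpoints: 7/6, 4/3, 1.5, 5/3, 11/6, 2, 13/6, 7/3, 2.5.
g(7/6) ≈ 0.919, g(4/3) ≈ 0.972, g(1.5) ≈ 0.997, g(5/3) ≈ 0.995, g(11/6) ≈ 0.966, g(2) ≈ 0.909, g(13/6) ≈ 0.828, g(7/3) ≈ 0.723, g(2.5) ≈ 0.598.
Sum = Δt · [g(7/6) + g(4/3) + g(1.5) + ...].
Sum ≈ 1.318.

1.318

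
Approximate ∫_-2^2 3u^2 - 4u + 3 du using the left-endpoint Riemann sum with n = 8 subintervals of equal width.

32.5

Δu = (2 − (-2))/8 = 0.5.
Left endpoints: -2, -1.5, -1, -0.5, 0, 0.5, 1, 1.5.
f(-2) = 23, f(-1.5) = 15.75, f(-1) = 10, f(-0.5) = 5.75, f(0) = 3, f(0.5) = 1.75, f(1) = 2, f(1.5) = 3.75.
Sum = Δu · [f(-2) + f(-1.5) + f(-1) + ...].
Sum = 32.5.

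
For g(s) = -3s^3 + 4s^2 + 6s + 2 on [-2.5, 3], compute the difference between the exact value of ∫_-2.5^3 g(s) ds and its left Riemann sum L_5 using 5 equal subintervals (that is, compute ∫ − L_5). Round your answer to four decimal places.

Exact integral: ∫_-2.5^3 g(s) ds ≈ 44.630208.
L_5 = 92.7025.
Error ≈ 44.630208 − 92.7025 ≈ -48.0723.

-48.0723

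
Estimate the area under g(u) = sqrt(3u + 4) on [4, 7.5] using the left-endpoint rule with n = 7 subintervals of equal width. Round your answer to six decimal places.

15.803994

Δu = (7.5 − 4)/7 = 0.5.
Left endpoints: 4, 4.5, 5, 5.5, 6, 6.5, 7.
g(4) ≈ 4.000000, g(4.5) ≈ 4.183300, g(5) ≈ 4.358899, g(5.5) ≈ 4.527693, g(6) ≈ 4.690416, g(6.5) ≈ 4.847680, g(7) ≈ 5.000000.
Sum = Δu · [g(4) + g(4.5) + g(5) + ...].
Sum ≈ 15.803994.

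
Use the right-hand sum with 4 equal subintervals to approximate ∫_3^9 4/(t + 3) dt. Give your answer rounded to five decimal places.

2.53810

Δt = (9 − 3)/4 = 1.5.
Right endpoints: 4.5, 6, 7.5, 9.
f(4.5) = 8/15, f(6) = 4/9, f(7.5) = 8/21, f(9) = 1/3.
Sum = Δt · [f(4.5) + f(6) + f(7.5) + f(9)].
Sum ≈ 2.53810.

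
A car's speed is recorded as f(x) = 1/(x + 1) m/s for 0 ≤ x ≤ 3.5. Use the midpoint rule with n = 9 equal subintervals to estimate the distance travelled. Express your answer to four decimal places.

1.4982

Δx = (3.5 − 0)/9 = 7/18.
Midpoints: 7/36, 7/12, 35/36, 49/36, 1.75, 77/36, 91/36, 35/12, 119/36.
f(7/36) = 36/43, f(7/12) = 12/19, f(35/36) = 36/71, f(49/36) = 36/85, f(1.75) = 4/11, f(77/36) = 36/113, f(91/36) = 36/127, f(35/12) = 12/47, f(119/36) = 36/155.
Sum = Δx · [f(7/36) + f(7/12) + f(35/36) + ...].
Sum ≈ 1.4982.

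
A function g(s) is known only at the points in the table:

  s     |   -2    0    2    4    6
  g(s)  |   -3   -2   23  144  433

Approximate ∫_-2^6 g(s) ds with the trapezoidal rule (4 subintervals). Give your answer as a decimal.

Δs = 2.
T_4 = (2/2)·[(-3) + 2·(-2) + 2·23 + 2·144 + 433] = 760.

760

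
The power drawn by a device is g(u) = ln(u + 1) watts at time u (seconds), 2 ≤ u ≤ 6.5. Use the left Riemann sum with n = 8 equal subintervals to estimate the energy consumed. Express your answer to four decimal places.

7.0530

Δu = (6.5 − 2)/8 = 0.5625.
Left endpoints: 2, 2.5625, 3.125, 3.6875, 4.25, 4.8125, 5.375, 5.9375.
g(2) ≈ 1.0986, g(2.5625) ≈ 1.2705, g(3.125) ≈ 1.4171, g(3.6875) ≈ 1.5449, g(4.25) ≈ 1.6582, g(4.8125) ≈ 1.7600, g(5.375) ≈ 1.8524, g(5.9375) ≈ 1.9369.
Sum = Δu · [g(2) + g(2.5625) + g(3.125) + ...].
Sum ≈ 7.0530.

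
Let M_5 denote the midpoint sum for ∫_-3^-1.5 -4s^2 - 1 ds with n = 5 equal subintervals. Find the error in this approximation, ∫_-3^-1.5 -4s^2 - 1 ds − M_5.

-0.045

Exact integral: ∫_-3^-1.5 f(s) ds = -33.
M_5 = -32.955.
Error = -33 − (-32.955) = -0.045.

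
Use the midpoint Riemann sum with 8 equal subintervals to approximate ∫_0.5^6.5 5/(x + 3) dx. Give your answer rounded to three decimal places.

4.984

Δx = (6.5 − 0.5)/8 = 0.75.
Midpoints: 0.875, 1.625, 2.375, 3.125, 3.875, 4.625, 5.375, 6.125.
f(0.875) = 40/31, f(1.625) = 40/37, f(2.375) = 40/43, f(3.125) = 40/49, f(3.875) = 8/11, f(4.625) = 40/61, f(5.375) = 40/67, f(6.125) = 40/73.
Sum = Δx · [f(0.875) + f(1.625) + f(2.375) + ...].
Sum ≈ 4.984.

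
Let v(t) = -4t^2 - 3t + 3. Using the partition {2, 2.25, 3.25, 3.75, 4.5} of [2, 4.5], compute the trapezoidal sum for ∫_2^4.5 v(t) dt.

Subinterval widths: 0.25, 1, 0.5, 0.75.
v(2) = -19, v(2.25) = -24, v(3.25) = -49, v(3.75) = -64.5, v(4.5) = -91.5.
On each subinterval the trapezoid contributes (Δt_i/2)·[v(t_{i-1}) + v(t_i)].
Sum = -128.75.

-128.75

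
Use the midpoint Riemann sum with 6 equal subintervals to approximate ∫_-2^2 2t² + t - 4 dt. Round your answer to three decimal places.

-5.630

Δt = (2 − (-2))/6 = 2/3.
Midpoints: -5/3, -1, -1/3, 1/3, 1, 5/3.
f(-5/3) = -1/9, f(-1) = -3, f(-1/3) = -37/9, f(1/3) = -31/9, f(1) = -1, f(5/3) = 29/9.
Sum = Δt · [f(-5/3) + f(-1) + f(-1/3) + ...].
Sum ≈ -5.630.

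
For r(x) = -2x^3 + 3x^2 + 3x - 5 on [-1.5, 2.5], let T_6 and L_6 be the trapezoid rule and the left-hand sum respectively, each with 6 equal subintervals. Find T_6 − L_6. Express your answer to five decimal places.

-4.66667

T_6 = -12.
L_6 ≈ -7.3333333.
T_6 − L_6 ≈ -4.66667.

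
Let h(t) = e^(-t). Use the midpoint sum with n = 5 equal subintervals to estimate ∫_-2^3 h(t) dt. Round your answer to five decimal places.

Δt = (3 − (-2))/5 = 1.
Midpoints: -1.5, -0.5, 0.5, 1.5, 2.5.
h(-1.5) ≈ 4.48169, h(-0.5) ≈ 1.64872, h(0.5) ≈ 0.60653, h(1.5) ≈ 0.22313, h(2.5) ≈ 0.08208.
Sum = Δt · [h(-1.5) + h(-0.5) + h(0.5) + h(1.5) + h(2.5)].
Sum ≈ 7.04216.

7.04216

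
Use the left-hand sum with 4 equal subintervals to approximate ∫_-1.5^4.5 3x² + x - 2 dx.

53.25

Δx = (4.5 − (-1.5))/4 = 1.5.
Left endpoints: -1.5, 0, 1.5, 3.
f(-1.5) = 3.25, f(0) = -2, f(1.5) = 6.25, f(3) = 28.
Sum = Δx · [f(-1.5) + f(0) + f(1.5) + f(3)].
Sum = 53.25.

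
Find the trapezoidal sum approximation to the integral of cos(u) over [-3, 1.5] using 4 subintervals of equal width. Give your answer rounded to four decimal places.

1.0159

Δu = (1.5 − (-3))/4 = 1.125.
f(-3) ≈ -0.9900, f(-1.875) ≈ -0.2995, f(-0.75) ≈ 0.7317, f(0.375) ≈ 0.9305, f(1.5) ≈ 0.0707.
T_4 = (Δu/2)·[f(u_0) + 2f(u_1) + 2f(u_2) + 2f(u_3) + f(u_4)].
Sum ≈ 1.0159.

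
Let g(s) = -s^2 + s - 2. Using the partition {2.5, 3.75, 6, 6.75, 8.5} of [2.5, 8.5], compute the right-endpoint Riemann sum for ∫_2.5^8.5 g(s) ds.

-233.0625

Subinterval widths: 1.25, 2.25, 0.75, 1.75.
Right endpoints: 3.75, 6, 6.75, 8.5.
g(3.75) = -12.3125, g(6) = -32, g(6.75) = -40.8125, g(8.5) = -65.75.
Sum = Σ Δs_i · g(s_i).
Sum = -233.0625.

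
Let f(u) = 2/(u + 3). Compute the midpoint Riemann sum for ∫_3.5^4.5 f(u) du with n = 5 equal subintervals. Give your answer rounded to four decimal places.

0.2862

Δu = (4.5 − 3.5)/5 = 0.2.
Midpoints: 3.6, 3.8, 4, 4.2, 4.4.
f(3.6) = 10/33, f(3.8) = 5/17, f(4) = 2/7, f(4.2) = 5/18, f(4.4) = 10/37.
Sum = Δu · [f(3.6) + f(3.8) + f(4) + f(4.2) + f(4.4)].
Sum ≈ 0.2862.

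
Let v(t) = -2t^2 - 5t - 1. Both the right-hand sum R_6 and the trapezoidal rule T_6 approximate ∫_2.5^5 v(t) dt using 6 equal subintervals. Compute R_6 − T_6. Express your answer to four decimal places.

-10.4167

R_6 ≈ -132.853009.
T_6 ≈ -122.436343.
R_6 − T_6 ≈ -10.4167.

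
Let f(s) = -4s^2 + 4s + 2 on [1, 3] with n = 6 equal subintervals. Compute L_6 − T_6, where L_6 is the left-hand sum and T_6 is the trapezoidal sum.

4

L_6 ≈ -10.814815.
T_6 ≈ -14.814815.
L_6 − T_6 = 4.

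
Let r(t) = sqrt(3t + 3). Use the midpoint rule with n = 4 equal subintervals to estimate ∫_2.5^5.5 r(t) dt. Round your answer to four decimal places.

11.5775

Δt = (5.5 − 2.5)/4 = 0.75.
Midpoints: 2.875, 3.625, 4.375, 5.125.
r(2.875) ≈ 3.4095, r(3.625) ≈ 3.7249, r(4.375) ≈ 4.0156, r(5.125) ≈ 4.2866.
Sum = Δt · [r(2.875) + r(3.625) + r(4.375) + r(5.125)].
Sum ≈ 11.5775.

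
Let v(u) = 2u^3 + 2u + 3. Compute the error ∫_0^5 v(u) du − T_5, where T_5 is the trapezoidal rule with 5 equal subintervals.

Exact integral: ∫_0^5 v(u) du = 352.5.
T_5 = 365.
Error = 352.5 − 365 = -12.5.

-12.5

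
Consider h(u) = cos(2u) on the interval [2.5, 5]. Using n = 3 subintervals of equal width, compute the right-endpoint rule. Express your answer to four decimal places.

-0.3108

Δu = (5 − 2.5)/3 = 5/6.
Right endpoints: 10/3, 25/6, 5.
h(10/3) ≈ 0.9274, h(25/6) ≈ -0.4612, h(5) ≈ -0.8391.
Sum = Δu · [h(10/3) + h(25/6) + h(5)].
Sum ≈ -0.3108.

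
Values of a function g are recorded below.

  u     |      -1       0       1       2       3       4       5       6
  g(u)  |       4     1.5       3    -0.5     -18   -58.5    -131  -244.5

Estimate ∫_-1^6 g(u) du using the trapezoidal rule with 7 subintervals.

-323.75

Δu = 1.
T_7 = (1/2)·[4 + 2·1.5 + 2·3 + 2·(-0.5) + 2·(-18) + 2·(-58.5) + 2·(-131) + (-244.5)] = -323.75.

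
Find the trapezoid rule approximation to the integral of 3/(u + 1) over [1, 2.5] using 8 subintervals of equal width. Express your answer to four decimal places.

1.6803

Δu = (2.5 − 1)/8 = 0.1875.
f(1) = 1.5, f(1.1875) = 48/35, f(1.375) = 24/19, f(1.5625) = 48/41, f(1.75) = 12/11, f(1.9375) = 48/47, f(2.125) = 0.96, f(2.3125) = 48/53, f(2.5) = 6/7.
T_8 = (Δu/2)·[f(u_0) + 2f(u_1) + ... + 2f(u_{7}) + f(u_8)].
Sum ≈ 1.6803.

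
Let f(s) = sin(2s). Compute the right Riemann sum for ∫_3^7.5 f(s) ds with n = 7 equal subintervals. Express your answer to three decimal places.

Δs = (7.5 − 3)/7 = 9/14.
Right endpoints: 51/14, 30/7, 69/14, 39/7, 87/14, 48/7, 7.5.
f(51/14) ≈ 0.843, f(30/7) ≈ 0.753, f(69/14) ≈ -0.419, f(39/7) ≈ -0.989, f(87/14) ≈ -0.137, f(48/7) ≈ 0.912, f(7.5) ≈ 0.650.
Sum = Δs · [f(51/14) + f(30/7) + f(69/14) + ...].
Sum ≈ 1.037.

1.037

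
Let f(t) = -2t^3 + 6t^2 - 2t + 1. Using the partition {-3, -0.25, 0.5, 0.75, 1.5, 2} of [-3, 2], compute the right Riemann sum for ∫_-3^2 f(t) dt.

Subinterval widths: 2.75, 0.75, 0.25, 0.75, 0.5.
Right endpoints: -0.25, 0.5, 0.75, 1.5, 2.
f(-0.25) = 1.90625, f(0.5) = 1.25, f(0.75) = 2.03125, f(1.5) = 4.75, f(2) = 5.
Sum = Σ Δt_i · f(t_i).
Sum = 12.75.

12.75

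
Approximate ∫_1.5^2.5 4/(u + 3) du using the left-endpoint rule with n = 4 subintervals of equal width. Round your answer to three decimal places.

Δu = (2.5 − 1.5)/4 = 0.25.
Left endpoints: 1.5, 1.75, 2, 2.25.
f(1.5) = 8/9, f(1.75) = 16/19, f(2) = 0.8, f(2.25) = 16/21.
Sum = Δu · [f(1.5) + f(1.75) + f(2) + f(2.25)].
Sum ≈ 0.823.

0.823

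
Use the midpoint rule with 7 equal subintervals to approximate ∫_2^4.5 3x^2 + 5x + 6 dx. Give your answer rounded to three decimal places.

Δx = (4.5 − 2)/7 = 5/14.
Midpoints: 61/28, 71/28, 81/28, 3.25, 101/28, 111/28, 121/28.
f(61/28) = 24407/784, f(71/28) = 29767/784, f(81/28) = 35727/784, f(3.25) = 53.9375, f(101/28) = 49447/784, f(111/28) = 57207/784, f(121/28) = 65567/784.
Sum = Δx · [f(61/28) + f(71/28) + f(81/28) + ...].
Sum ≈ 138.670.

138.670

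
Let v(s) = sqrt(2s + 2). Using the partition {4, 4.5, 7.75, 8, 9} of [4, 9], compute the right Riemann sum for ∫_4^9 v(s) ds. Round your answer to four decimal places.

20.7868

Subinterval widths: 0.5, 3.25, 0.25, 1.
Right endpoints: 4.5, 7.75, 8, 9.
v(4.5) ≈ 3.3166, v(7.75) ≈ 4.1833, v(8) ≈ 4.2426, v(9) ≈ 4.4721.
Sum = Σ Δs_i · v(s_i).
Sum ≈ 20.7868.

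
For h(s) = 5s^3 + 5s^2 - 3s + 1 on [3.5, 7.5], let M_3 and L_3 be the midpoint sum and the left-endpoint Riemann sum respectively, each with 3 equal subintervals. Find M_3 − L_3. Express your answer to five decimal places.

M_3 ≈ 4285.3148148.
L_3 ≈ 3038.8703704.
M_3 − L_3 ≈ 1246.44444.

1246.44444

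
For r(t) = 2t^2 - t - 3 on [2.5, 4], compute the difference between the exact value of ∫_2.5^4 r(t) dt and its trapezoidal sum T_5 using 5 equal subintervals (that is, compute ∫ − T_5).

-0.045

Exact integral: ∫_2.5^4 r(t) dt = 22.875.
T_5 = 22.92.
Error = 22.875 − 22.92 = -0.045.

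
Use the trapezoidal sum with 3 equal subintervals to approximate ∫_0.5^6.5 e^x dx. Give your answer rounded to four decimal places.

Δx = (6.5 − 0.5)/3 = 2.
f(0.5) ≈ 1.6487, f(2.5) ≈ 12.1825, f(4.5) ≈ 90.0171, f(6.5) ≈ 665.1416.
T_3 = (Δx/2)·[f(x_0) + 2f(x_1) + 2f(x_2) + f(x_3)].
Sum ≈ 871.1896.

871.1896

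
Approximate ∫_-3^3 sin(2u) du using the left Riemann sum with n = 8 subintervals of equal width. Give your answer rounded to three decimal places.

0.210

Δu = (3 − (-3))/8 = 0.75.
Left endpoints: -3, -2.25, -1.5, -0.75, 0, 0.75, 1.5, 2.25.
f(-3) ≈ 0.279, f(-2.25) ≈ 0.978, f(-1.5) ≈ -0.141, f(-0.75) ≈ -0.997, f(0) ≈ 0.000, f(0.75) ≈ 0.997, f(1.5) ≈ 0.141, f(2.25) ≈ -0.978.
Sum = Δu · [f(-3) + f(-2.25) + f(-1.5) + ...].
Sum ≈ 0.210.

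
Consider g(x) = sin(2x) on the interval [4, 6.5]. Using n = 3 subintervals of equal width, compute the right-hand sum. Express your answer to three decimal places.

-0.636

Δx = (6.5 − 4)/3 = 5/6.
Right endpoints: 29/6, 17/3, 6.5.
g(29/6) ≈ -0.240, g(17/3) ≈ -0.943, g(6.5) ≈ 0.420.
Sum = Δx · [g(29/6) + g(17/3) + g(6.5)].
Sum ≈ -0.636.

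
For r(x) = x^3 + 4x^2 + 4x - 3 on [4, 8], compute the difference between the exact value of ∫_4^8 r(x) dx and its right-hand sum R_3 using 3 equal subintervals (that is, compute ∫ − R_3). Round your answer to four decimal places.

-463.4074

Exact integral: ∫_4^8 r(x) dx ≈ 1641.333333.
R_3 ≈ 2104.740741.
Error ≈ 1641.333333 − 2104.740741 ≈ -463.4074.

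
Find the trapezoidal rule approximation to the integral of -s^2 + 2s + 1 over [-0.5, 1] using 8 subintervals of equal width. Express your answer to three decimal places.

1.866

Δs = (1 − (-0.5))/8 = 0.1875.
f(-0.5) = -0.25, f(-0.3125) = 0.27734375, f(-0.125) = 0.734375, f(0.0625) = 1.12109375, f(0.25) = 1.4375, f(0.4375) = 1.68359375, f(0.625) = 1.859375, f(0.8125) = 1.96484375, f(1) = 2.
T_8 = (Δs/2)·[f(s_0) + 2f(s_1) + ... + 2f(s_{7}) + f(s_8)].
Sum ≈ 1.866.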